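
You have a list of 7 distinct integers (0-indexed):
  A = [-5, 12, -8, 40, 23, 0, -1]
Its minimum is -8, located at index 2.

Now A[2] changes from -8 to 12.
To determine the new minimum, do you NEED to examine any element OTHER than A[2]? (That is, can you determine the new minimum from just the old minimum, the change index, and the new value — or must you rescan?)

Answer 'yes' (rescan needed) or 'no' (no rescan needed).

Old min = -8 at index 2
Change at index 2: -8 -> 12
Index 2 WAS the min and new value 12 > old min -8. Must rescan other elements to find the new min.
Needs rescan: yes

Answer: yes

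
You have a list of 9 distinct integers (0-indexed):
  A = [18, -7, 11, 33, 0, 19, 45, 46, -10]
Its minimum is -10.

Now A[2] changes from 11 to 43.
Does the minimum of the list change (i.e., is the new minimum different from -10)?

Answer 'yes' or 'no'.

Answer: no

Derivation:
Old min = -10
Change: A[2] 11 -> 43
Changed element was NOT the min; min changes only if 43 < -10.
New min = -10; changed? no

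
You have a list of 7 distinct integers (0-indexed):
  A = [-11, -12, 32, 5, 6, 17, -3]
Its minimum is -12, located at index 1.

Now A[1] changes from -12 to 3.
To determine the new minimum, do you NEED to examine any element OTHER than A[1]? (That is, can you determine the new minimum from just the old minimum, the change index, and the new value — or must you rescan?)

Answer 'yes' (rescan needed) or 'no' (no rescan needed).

Answer: yes

Derivation:
Old min = -12 at index 1
Change at index 1: -12 -> 3
Index 1 WAS the min and new value 3 > old min -12. Must rescan other elements to find the new min.
Needs rescan: yes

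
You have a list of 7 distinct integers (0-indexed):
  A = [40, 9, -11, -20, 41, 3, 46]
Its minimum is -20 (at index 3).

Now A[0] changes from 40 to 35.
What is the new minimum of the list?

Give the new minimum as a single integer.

Old min = -20 (at index 3)
Change: A[0] 40 -> 35
Changed element was NOT the old min.
  New min = min(old_min, new_val) = min(-20, 35) = -20

Answer: -20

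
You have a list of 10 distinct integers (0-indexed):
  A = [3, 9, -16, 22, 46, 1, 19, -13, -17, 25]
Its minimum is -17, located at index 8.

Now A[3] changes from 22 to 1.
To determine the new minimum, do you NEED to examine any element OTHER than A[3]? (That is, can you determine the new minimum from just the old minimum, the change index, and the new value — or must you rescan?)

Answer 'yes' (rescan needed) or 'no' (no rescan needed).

Old min = -17 at index 8
Change at index 3: 22 -> 1
Index 3 was NOT the min. New min = min(-17, 1). No rescan of other elements needed.
Needs rescan: no

Answer: no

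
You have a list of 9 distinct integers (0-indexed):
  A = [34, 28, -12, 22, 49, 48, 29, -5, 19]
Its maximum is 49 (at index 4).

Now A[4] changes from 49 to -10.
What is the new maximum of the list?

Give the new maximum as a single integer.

Old max = 49 (at index 4)
Change: A[4] 49 -> -10
Changed element WAS the max -> may need rescan.
  Max of remaining elements: 48
  New max = max(-10, 48) = 48

Answer: 48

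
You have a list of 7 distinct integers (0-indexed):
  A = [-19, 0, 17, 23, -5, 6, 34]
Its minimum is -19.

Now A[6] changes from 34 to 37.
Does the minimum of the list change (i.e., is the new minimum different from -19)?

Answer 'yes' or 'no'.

Old min = -19
Change: A[6] 34 -> 37
Changed element was NOT the min; min changes only if 37 < -19.
New min = -19; changed? no

Answer: no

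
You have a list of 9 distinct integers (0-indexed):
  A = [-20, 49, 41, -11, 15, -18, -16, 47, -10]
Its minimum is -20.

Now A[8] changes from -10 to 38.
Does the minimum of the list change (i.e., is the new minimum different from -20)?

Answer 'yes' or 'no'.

Old min = -20
Change: A[8] -10 -> 38
Changed element was NOT the min; min changes only if 38 < -20.
New min = -20; changed? no

Answer: no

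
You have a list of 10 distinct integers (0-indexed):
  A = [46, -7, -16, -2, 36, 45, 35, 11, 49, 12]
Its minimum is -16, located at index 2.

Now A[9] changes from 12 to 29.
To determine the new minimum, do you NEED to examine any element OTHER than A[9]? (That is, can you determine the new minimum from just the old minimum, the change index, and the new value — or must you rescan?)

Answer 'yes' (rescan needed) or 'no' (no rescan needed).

Answer: no

Derivation:
Old min = -16 at index 2
Change at index 9: 12 -> 29
Index 9 was NOT the min. New min = min(-16, 29). No rescan of other elements needed.
Needs rescan: no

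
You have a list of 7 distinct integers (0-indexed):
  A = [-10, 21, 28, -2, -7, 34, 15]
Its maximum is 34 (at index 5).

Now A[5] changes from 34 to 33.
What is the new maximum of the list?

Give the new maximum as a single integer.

Answer: 33

Derivation:
Old max = 34 (at index 5)
Change: A[5] 34 -> 33
Changed element WAS the max -> may need rescan.
  Max of remaining elements: 28
  New max = max(33, 28) = 33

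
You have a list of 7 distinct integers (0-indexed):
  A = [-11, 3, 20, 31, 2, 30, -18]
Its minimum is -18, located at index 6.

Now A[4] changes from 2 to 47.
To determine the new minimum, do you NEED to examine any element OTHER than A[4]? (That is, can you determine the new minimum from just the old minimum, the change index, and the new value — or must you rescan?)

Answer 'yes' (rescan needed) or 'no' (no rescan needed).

Old min = -18 at index 6
Change at index 4: 2 -> 47
Index 4 was NOT the min. New min = min(-18, 47). No rescan of other elements needed.
Needs rescan: no

Answer: no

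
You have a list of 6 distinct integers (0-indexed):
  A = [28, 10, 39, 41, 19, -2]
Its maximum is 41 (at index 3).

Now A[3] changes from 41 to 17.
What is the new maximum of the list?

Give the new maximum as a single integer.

Old max = 41 (at index 3)
Change: A[3] 41 -> 17
Changed element WAS the max -> may need rescan.
  Max of remaining elements: 39
  New max = max(17, 39) = 39

Answer: 39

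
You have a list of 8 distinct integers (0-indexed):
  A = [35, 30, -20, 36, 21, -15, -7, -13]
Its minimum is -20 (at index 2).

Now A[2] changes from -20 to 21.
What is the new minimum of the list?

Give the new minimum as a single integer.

Answer: -15

Derivation:
Old min = -20 (at index 2)
Change: A[2] -20 -> 21
Changed element WAS the min. Need to check: is 21 still <= all others?
  Min of remaining elements: -15
  New min = min(21, -15) = -15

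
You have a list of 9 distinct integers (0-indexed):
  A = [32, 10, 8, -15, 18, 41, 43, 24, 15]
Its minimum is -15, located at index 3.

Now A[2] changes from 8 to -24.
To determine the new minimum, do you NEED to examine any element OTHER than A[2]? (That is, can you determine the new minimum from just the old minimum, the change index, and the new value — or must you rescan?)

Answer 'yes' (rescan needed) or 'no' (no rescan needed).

Answer: no

Derivation:
Old min = -15 at index 3
Change at index 2: 8 -> -24
Index 2 was NOT the min. New min = min(-15, -24). No rescan of other elements needed.
Needs rescan: no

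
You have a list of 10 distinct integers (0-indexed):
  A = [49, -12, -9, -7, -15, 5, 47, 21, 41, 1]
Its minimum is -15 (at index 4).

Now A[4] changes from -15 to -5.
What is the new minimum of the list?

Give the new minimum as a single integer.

Old min = -15 (at index 4)
Change: A[4] -15 -> -5
Changed element WAS the min. Need to check: is -5 still <= all others?
  Min of remaining elements: -12
  New min = min(-5, -12) = -12

Answer: -12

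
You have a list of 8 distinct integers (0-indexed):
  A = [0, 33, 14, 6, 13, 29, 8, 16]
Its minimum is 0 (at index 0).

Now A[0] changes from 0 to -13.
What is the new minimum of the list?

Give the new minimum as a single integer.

Answer: -13

Derivation:
Old min = 0 (at index 0)
Change: A[0] 0 -> -13
Changed element WAS the min. Need to check: is -13 still <= all others?
  Min of remaining elements: 6
  New min = min(-13, 6) = -13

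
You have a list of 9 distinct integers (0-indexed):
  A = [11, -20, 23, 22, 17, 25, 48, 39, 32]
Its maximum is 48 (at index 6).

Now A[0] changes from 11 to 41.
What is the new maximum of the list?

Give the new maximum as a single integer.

Answer: 48

Derivation:
Old max = 48 (at index 6)
Change: A[0] 11 -> 41
Changed element was NOT the old max.
  New max = max(old_max, new_val) = max(48, 41) = 48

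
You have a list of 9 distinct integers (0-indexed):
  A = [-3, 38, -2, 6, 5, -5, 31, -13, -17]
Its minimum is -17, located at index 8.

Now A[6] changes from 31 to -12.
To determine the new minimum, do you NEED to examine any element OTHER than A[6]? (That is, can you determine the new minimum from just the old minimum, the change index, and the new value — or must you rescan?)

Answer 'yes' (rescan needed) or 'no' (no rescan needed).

Old min = -17 at index 8
Change at index 6: 31 -> -12
Index 6 was NOT the min. New min = min(-17, -12). No rescan of other elements needed.
Needs rescan: no

Answer: no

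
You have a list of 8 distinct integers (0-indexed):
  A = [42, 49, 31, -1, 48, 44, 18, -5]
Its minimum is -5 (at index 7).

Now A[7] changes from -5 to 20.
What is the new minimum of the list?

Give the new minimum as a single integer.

Answer: -1

Derivation:
Old min = -5 (at index 7)
Change: A[7] -5 -> 20
Changed element WAS the min. Need to check: is 20 still <= all others?
  Min of remaining elements: -1
  New min = min(20, -1) = -1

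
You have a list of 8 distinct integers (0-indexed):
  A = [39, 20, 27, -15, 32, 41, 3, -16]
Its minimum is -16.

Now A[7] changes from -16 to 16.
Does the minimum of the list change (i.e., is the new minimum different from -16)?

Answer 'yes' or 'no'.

Answer: yes

Derivation:
Old min = -16
Change: A[7] -16 -> 16
Changed element was the min; new min must be rechecked.
New min = -15; changed? yes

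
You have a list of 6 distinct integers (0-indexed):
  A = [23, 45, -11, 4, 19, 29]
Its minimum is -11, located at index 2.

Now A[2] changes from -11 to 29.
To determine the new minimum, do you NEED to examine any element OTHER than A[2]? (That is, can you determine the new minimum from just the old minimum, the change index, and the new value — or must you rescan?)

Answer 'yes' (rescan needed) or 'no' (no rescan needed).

Answer: yes

Derivation:
Old min = -11 at index 2
Change at index 2: -11 -> 29
Index 2 WAS the min and new value 29 > old min -11. Must rescan other elements to find the new min.
Needs rescan: yes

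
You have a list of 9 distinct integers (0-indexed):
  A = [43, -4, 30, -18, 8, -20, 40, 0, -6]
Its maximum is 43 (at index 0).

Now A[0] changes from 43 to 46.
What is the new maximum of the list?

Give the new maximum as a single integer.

Answer: 46

Derivation:
Old max = 43 (at index 0)
Change: A[0] 43 -> 46
Changed element WAS the max -> may need rescan.
  Max of remaining elements: 40
  New max = max(46, 40) = 46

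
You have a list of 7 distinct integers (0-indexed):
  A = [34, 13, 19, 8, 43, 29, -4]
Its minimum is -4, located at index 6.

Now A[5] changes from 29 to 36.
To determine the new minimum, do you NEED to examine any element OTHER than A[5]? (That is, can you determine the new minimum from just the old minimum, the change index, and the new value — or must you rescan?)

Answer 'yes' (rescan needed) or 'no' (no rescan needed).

Old min = -4 at index 6
Change at index 5: 29 -> 36
Index 5 was NOT the min. New min = min(-4, 36). No rescan of other elements needed.
Needs rescan: no

Answer: no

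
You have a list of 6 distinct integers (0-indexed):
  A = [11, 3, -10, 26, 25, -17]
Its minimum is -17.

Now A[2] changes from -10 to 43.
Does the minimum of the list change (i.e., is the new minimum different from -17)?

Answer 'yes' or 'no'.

Old min = -17
Change: A[2] -10 -> 43
Changed element was NOT the min; min changes only if 43 < -17.
New min = -17; changed? no

Answer: no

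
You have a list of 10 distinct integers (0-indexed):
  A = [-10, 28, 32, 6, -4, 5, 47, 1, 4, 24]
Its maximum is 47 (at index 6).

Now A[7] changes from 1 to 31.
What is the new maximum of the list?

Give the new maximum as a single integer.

Old max = 47 (at index 6)
Change: A[7] 1 -> 31
Changed element was NOT the old max.
  New max = max(old_max, new_val) = max(47, 31) = 47

Answer: 47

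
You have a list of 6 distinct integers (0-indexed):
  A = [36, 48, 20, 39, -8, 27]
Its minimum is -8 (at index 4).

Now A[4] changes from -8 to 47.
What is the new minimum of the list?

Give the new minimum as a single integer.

Answer: 20

Derivation:
Old min = -8 (at index 4)
Change: A[4] -8 -> 47
Changed element WAS the min. Need to check: is 47 still <= all others?
  Min of remaining elements: 20
  New min = min(47, 20) = 20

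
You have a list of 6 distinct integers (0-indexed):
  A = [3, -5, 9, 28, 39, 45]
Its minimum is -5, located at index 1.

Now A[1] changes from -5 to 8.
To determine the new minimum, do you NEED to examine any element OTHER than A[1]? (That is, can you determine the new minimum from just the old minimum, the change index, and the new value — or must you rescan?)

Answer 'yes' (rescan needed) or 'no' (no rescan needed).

Old min = -5 at index 1
Change at index 1: -5 -> 8
Index 1 WAS the min and new value 8 > old min -5. Must rescan other elements to find the new min.
Needs rescan: yes

Answer: yes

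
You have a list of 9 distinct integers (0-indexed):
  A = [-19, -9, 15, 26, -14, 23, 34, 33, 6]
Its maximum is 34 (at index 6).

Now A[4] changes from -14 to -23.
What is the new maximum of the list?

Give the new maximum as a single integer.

Old max = 34 (at index 6)
Change: A[4] -14 -> -23
Changed element was NOT the old max.
  New max = max(old_max, new_val) = max(34, -23) = 34

Answer: 34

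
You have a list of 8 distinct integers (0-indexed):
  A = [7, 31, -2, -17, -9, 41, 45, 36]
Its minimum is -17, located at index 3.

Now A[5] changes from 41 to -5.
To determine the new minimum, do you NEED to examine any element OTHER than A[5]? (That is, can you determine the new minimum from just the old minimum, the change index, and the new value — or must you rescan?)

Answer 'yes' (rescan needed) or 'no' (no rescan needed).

Old min = -17 at index 3
Change at index 5: 41 -> -5
Index 5 was NOT the min. New min = min(-17, -5). No rescan of other elements needed.
Needs rescan: no

Answer: no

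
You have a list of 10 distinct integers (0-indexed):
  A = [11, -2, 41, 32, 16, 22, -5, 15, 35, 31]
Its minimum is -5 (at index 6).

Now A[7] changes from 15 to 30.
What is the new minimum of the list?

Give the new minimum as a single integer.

Old min = -5 (at index 6)
Change: A[7] 15 -> 30
Changed element was NOT the old min.
  New min = min(old_min, new_val) = min(-5, 30) = -5

Answer: -5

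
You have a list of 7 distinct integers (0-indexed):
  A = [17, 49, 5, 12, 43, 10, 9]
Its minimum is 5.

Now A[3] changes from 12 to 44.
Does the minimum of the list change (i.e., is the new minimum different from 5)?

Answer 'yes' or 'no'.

Answer: no

Derivation:
Old min = 5
Change: A[3] 12 -> 44
Changed element was NOT the min; min changes only if 44 < 5.
New min = 5; changed? no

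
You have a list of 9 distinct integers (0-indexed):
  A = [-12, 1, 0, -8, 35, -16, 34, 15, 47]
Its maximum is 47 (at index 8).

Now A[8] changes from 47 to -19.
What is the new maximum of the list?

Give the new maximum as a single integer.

Old max = 47 (at index 8)
Change: A[8] 47 -> -19
Changed element WAS the max -> may need rescan.
  Max of remaining elements: 35
  New max = max(-19, 35) = 35

Answer: 35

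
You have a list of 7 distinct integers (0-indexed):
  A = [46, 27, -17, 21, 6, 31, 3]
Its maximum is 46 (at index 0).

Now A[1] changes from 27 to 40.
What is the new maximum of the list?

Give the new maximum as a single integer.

Answer: 46

Derivation:
Old max = 46 (at index 0)
Change: A[1] 27 -> 40
Changed element was NOT the old max.
  New max = max(old_max, new_val) = max(46, 40) = 46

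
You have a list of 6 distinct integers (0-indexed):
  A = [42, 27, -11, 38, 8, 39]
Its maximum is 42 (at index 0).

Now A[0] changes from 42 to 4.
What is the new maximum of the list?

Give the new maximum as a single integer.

Answer: 39

Derivation:
Old max = 42 (at index 0)
Change: A[0] 42 -> 4
Changed element WAS the max -> may need rescan.
  Max of remaining elements: 39
  New max = max(4, 39) = 39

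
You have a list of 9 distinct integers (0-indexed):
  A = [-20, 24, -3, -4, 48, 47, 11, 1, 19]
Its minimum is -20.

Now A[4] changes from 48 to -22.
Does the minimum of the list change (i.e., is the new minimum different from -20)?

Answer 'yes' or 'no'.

Answer: yes

Derivation:
Old min = -20
Change: A[4] 48 -> -22
Changed element was NOT the min; min changes only if -22 < -20.
New min = -22; changed? yes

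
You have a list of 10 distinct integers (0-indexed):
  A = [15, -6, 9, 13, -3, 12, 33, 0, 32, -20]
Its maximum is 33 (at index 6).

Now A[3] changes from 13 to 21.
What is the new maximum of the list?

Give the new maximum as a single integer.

Answer: 33

Derivation:
Old max = 33 (at index 6)
Change: A[3] 13 -> 21
Changed element was NOT the old max.
  New max = max(old_max, new_val) = max(33, 21) = 33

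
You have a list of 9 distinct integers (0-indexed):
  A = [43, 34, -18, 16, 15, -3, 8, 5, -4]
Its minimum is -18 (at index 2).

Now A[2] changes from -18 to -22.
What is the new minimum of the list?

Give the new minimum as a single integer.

Old min = -18 (at index 2)
Change: A[2] -18 -> -22
Changed element WAS the min. Need to check: is -22 still <= all others?
  Min of remaining elements: -4
  New min = min(-22, -4) = -22

Answer: -22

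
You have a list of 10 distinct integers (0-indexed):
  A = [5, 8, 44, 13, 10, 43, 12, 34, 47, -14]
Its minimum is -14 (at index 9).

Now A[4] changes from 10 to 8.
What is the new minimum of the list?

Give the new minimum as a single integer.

Old min = -14 (at index 9)
Change: A[4] 10 -> 8
Changed element was NOT the old min.
  New min = min(old_min, new_val) = min(-14, 8) = -14

Answer: -14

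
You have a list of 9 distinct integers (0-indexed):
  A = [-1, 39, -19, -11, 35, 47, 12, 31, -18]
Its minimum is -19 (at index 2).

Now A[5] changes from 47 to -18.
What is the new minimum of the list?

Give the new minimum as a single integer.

Old min = -19 (at index 2)
Change: A[5] 47 -> -18
Changed element was NOT the old min.
  New min = min(old_min, new_val) = min(-19, -18) = -19

Answer: -19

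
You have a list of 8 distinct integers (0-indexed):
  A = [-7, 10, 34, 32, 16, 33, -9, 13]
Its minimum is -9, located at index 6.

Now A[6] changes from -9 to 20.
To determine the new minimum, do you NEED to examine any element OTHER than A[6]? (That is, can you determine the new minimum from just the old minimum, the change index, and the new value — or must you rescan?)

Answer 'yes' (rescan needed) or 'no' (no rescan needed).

Old min = -9 at index 6
Change at index 6: -9 -> 20
Index 6 WAS the min and new value 20 > old min -9. Must rescan other elements to find the new min.
Needs rescan: yes

Answer: yes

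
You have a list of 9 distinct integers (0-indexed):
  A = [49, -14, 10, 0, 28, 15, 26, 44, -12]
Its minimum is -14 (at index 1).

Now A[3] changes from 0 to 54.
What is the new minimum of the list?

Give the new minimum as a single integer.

Old min = -14 (at index 1)
Change: A[3] 0 -> 54
Changed element was NOT the old min.
  New min = min(old_min, new_val) = min(-14, 54) = -14

Answer: -14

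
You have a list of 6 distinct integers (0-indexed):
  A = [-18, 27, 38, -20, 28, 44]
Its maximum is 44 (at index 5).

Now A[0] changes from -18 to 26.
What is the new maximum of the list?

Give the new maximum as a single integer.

Old max = 44 (at index 5)
Change: A[0] -18 -> 26
Changed element was NOT the old max.
  New max = max(old_max, new_val) = max(44, 26) = 44

Answer: 44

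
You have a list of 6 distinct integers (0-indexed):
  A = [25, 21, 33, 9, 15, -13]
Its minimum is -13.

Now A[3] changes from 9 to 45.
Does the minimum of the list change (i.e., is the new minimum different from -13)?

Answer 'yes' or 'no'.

Old min = -13
Change: A[3] 9 -> 45
Changed element was NOT the min; min changes only if 45 < -13.
New min = -13; changed? no

Answer: no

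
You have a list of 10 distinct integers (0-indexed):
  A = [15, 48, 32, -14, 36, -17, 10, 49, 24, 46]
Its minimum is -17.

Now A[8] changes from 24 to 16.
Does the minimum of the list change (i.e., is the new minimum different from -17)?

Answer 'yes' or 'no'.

Answer: no

Derivation:
Old min = -17
Change: A[8] 24 -> 16
Changed element was NOT the min; min changes only if 16 < -17.
New min = -17; changed? no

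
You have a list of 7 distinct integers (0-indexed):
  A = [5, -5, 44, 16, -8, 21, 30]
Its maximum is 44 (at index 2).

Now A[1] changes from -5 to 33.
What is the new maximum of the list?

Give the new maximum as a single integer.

Old max = 44 (at index 2)
Change: A[1] -5 -> 33
Changed element was NOT the old max.
  New max = max(old_max, new_val) = max(44, 33) = 44

Answer: 44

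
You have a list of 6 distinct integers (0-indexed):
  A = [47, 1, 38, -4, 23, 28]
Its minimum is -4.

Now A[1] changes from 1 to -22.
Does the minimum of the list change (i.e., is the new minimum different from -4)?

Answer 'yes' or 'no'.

Answer: yes

Derivation:
Old min = -4
Change: A[1] 1 -> -22
Changed element was NOT the min; min changes only if -22 < -4.
New min = -22; changed? yes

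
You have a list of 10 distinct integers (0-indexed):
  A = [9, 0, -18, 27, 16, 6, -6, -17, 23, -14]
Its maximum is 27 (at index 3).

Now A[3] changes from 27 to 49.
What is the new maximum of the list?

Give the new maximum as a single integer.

Old max = 27 (at index 3)
Change: A[3] 27 -> 49
Changed element WAS the max -> may need rescan.
  Max of remaining elements: 23
  New max = max(49, 23) = 49

Answer: 49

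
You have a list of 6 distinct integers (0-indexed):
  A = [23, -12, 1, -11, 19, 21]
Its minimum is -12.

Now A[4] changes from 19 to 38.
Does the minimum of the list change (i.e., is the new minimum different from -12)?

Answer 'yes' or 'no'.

Answer: no

Derivation:
Old min = -12
Change: A[4] 19 -> 38
Changed element was NOT the min; min changes only if 38 < -12.
New min = -12; changed? no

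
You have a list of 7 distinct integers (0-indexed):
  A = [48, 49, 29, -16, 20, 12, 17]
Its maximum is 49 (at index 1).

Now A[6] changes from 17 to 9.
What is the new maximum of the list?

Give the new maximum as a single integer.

Answer: 49

Derivation:
Old max = 49 (at index 1)
Change: A[6] 17 -> 9
Changed element was NOT the old max.
  New max = max(old_max, new_val) = max(49, 9) = 49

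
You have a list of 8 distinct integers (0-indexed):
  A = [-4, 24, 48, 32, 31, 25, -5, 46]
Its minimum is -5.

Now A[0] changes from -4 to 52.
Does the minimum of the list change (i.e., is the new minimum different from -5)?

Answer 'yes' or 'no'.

Answer: no

Derivation:
Old min = -5
Change: A[0] -4 -> 52
Changed element was NOT the min; min changes only if 52 < -5.
New min = -5; changed? no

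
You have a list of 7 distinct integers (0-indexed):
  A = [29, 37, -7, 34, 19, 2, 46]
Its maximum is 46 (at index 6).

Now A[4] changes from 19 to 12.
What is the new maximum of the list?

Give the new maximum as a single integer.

Old max = 46 (at index 6)
Change: A[4] 19 -> 12
Changed element was NOT the old max.
  New max = max(old_max, new_val) = max(46, 12) = 46

Answer: 46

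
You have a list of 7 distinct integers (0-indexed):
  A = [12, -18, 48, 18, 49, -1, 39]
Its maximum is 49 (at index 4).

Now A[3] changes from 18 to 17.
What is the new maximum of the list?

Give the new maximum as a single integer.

Answer: 49

Derivation:
Old max = 49 (at index 4)
Change: A[3] 18 -> 17
Changed element was NOT the old max.
  New max = max(old_max, new_val) = max(49, 17) = 49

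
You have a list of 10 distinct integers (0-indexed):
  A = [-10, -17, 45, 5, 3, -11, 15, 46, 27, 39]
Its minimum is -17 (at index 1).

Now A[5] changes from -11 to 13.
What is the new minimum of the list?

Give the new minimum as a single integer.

Answer: -17

Derivation:
Old min = -17 (at index 1)
Change: A[5] -11 -> 13
Changed element was NOT the old min.
  New min = min(old_min, new_val) = min(-17, 13) = -17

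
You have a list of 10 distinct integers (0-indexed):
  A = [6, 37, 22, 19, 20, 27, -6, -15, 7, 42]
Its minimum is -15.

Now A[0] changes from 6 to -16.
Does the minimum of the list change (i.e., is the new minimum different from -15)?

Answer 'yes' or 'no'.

Old min = -15
Change: A[0] 6 -> -16
Changed element was NOT the min; min changes only if -16 < -15.
New min = -16; changed? yes

Answer: yes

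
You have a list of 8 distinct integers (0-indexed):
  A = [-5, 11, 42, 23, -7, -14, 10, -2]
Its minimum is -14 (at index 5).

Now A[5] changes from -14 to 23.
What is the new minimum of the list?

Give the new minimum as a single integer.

Old min = -14 (at index 5)
Change: A[5] -14 -> 23
Changed element WAS the min. Need to check: is 23 still <= all others?
  Min of remaining elements: -7
  New min = min(23, -7) = -7

Answer: -7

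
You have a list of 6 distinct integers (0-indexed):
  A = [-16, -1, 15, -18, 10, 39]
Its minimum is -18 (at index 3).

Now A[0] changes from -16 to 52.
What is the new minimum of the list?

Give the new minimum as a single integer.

Answer: -18

Derivation:
Old min = -18 (at index 3)
Change: A[0] -16 -> 52
Changed element was NOT the old min.
  New min = min(old_min, new_val) = min(-18, 52) = -18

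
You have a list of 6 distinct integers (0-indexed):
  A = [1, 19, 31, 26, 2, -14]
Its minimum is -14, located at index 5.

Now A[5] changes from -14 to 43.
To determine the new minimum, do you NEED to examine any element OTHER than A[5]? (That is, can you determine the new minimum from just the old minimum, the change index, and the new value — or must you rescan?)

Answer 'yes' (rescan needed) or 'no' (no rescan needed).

Old min = -14 at index 5
Change at index 5: -14 -> 43
Index 5 WAS the min and new value 43 > old min -14. Must rescan other elements to find the new min.
Needs rescan: yes

Answer: yes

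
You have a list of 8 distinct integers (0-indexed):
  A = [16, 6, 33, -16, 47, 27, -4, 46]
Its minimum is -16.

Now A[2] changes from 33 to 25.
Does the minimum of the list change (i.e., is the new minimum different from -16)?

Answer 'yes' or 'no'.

Answer: no

Derivation:
Old min = -16
Change: A[2] 33 -> 25
Changed element was NOT the min; min changes only if 25 < -16.
New min = -16; changed? no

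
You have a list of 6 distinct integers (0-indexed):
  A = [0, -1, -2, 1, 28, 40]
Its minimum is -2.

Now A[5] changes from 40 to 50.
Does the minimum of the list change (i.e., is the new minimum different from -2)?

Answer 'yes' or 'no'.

Answer: no

Derivation:
Old min = -2
Change: A[5] 40 -> 50
Changed element was NOT the min; min changes only if 50 < -2.
New min = -2; changed? no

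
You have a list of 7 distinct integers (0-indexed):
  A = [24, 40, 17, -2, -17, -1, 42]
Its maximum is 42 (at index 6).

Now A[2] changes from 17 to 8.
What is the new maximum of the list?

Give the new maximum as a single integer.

Old max = 42 (at index 6)
Change: A[2] 17 -> 8
Changed element was NOT the old max.
  New max = max(old_max, new_val) = max(42, 8) = 42

Answer: 42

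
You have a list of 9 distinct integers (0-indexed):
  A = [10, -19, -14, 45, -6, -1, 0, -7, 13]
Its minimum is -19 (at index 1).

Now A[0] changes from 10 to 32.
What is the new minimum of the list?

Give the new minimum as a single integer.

Old min = -19 (at index 1)
Change: A[0] 10 -> 32
Changed element was NOT the old min.
  New min = min(old_min, new_val) = min(-19, 32) = -19

Answer: -19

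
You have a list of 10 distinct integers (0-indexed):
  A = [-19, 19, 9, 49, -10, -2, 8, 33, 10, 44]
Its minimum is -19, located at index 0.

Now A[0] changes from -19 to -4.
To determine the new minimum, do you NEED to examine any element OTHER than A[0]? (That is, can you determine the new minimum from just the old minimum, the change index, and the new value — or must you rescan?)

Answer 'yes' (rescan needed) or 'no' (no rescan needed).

Answer: yes

Derivation:
Old min = -19 at index 0
Change at index 0: -19 -> -4
Index 0 WAS the min and new value -4 > old min -19. Must rescan other elements to find the new min.
Needs rescan: yes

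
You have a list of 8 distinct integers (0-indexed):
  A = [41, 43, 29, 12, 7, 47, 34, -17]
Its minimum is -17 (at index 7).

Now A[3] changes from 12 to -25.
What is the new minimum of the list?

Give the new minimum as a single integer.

Old min = -17 (at index 7)
Change: A[3] 12 -> -25
Changed element was NOT the old min.
  New min = min(old_min, new_val) = min(-17, -25) = -25

Answer: -25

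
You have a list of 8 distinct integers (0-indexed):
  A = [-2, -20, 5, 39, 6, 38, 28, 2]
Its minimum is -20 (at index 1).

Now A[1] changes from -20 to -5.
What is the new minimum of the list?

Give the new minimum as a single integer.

Answer: -5

Derivation:
Old min = -20 (at index 1)
Change: A[1] -20 -> -5
Changed element WAS the min. Need to check: is -5 still <= all others?
  Min of remaining elements: -2
  New min = min(-5, -2) = -5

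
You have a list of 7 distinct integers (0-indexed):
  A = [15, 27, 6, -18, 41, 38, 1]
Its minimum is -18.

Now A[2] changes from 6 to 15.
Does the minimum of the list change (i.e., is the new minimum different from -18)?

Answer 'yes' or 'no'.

Old min = -18
Change: A[2] 6 -> 15
Changed element was NOT the min; min changes only if 15 < -18.
New min = -18; changed? no

Answer: no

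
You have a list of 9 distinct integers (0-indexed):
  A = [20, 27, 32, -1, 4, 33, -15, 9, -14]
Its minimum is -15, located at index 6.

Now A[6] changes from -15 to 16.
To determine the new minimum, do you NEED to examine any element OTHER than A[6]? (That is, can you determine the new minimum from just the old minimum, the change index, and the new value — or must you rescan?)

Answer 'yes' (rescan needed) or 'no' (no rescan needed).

Answer: yes

Derivation:
Old min = -15 at index 6
Change at index 6: -15 -> 16
Index 6 WAS the min and new value 16 > old min -15. Must rescan other elements to find the new min.
Needs rescan: yes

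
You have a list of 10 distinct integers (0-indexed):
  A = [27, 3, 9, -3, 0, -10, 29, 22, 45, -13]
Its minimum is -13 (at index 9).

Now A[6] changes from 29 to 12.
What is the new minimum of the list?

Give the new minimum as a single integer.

Answer: -13

Derivation:
Old min = -13 (at index 9)
Change: A[6] 29 -> 12
Changed element was NOT the old min.
  New min = min(old_min, new_val) = min(-13, 12) = -13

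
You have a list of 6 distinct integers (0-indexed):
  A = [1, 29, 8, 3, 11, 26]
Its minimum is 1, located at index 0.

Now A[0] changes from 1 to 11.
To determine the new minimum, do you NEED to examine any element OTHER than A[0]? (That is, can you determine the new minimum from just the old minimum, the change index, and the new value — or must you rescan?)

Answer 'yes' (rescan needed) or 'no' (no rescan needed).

Answer: yes

Derivation:
Old min = 1 at index 0
Change at index 0: 1 -> 11
Index 0 WAS the min and new value 11 > old min 1. Must rescan other elements to find the new min.
Needs rescan: yes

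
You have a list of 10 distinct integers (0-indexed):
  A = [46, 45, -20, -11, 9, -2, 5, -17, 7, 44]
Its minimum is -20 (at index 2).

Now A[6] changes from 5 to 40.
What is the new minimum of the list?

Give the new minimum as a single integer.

Answer: -20

Derivation:
Old min = -20 (at index 2)
Change: A[6] 5 -> 40
Changed element was NOT the old min.
  New min = min(old_min, new_val) = min(-20, 40) = -20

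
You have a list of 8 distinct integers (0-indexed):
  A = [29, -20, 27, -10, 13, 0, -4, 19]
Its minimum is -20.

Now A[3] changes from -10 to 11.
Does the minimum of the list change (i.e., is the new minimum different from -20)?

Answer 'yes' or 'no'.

Old min = -20
Change: A[3] -10 -> 11
Changed element was NOT the min; min changes only if 11 < -20.
New min = -20; changed? no

Answer: no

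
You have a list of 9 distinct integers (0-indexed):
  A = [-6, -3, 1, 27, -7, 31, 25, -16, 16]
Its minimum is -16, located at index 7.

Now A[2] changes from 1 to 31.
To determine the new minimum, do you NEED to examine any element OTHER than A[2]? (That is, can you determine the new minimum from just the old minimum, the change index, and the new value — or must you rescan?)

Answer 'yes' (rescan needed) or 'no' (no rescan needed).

Answer: no

Derivation:
Old min = -16 at index 7
Change at index 2: 1 -> 31
Index 2 was NOT the min. New min = min(-16, 31). No rescan of other elements needed.
Needs rescan: no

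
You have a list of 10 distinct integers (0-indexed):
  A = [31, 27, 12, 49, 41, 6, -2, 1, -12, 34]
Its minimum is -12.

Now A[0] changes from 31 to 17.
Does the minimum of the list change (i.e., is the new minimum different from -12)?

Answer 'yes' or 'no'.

Old min = -12
Change: A[0] 31 -> 17
Changed element was NOT the min; min changes only if 17 < -12.
New min = -12; changed? no

Answer: no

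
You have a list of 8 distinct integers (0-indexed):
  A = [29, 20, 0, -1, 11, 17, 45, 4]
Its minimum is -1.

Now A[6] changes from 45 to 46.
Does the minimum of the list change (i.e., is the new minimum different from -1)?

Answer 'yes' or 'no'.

Old min = -1
Change: A[6] 45 -> 46
Changed element was NOT the min; min changes only if 46 < -1.
New min = -1; changed? no

Answer: no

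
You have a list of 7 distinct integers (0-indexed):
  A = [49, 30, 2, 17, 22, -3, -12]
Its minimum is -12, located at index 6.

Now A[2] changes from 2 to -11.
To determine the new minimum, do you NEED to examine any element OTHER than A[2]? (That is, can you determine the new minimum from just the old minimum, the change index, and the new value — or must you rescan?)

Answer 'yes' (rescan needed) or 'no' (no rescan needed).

Answer: no

Derivation:
Old min = -12 at index 6
Change at index 2: 2 -> -11
Index 2 was NOT the min. New min = min(-12, -11). No rescan of other elements needed.
Needs rescan: no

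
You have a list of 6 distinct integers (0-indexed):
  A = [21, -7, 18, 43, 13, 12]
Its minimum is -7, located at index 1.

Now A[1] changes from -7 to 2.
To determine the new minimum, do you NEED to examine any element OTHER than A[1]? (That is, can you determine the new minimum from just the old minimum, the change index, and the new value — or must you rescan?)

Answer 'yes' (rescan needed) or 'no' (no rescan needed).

Old min = -7 at index 1
Change at index 1: -7 -> 2
Index 1 WAS the min and new value 2 > old min -7. Must rescan other elements to find the new min.
Needs rescan: yes

Answer: yes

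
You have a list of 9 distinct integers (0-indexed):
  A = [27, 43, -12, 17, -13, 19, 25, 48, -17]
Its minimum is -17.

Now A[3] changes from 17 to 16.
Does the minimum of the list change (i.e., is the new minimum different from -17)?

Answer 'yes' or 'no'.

Old min = -17
Change: A[3] 17 -> 16
Changed element was NOT the min; min changes only if 16 < -17.
New min = -17; changed? no

Answer: no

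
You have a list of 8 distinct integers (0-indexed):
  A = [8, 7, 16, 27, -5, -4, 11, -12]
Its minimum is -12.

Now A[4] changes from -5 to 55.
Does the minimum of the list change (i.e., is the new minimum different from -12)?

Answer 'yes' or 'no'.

Answer: no

Derivation:
Old min = -12
Change: A[4] -5 -> 55
Changed element was NOT the min; min changes only if 55 < -12.
New min = -12; changed? no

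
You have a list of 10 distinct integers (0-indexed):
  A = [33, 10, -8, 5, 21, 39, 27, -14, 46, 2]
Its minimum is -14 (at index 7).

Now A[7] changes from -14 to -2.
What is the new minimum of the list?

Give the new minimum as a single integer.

Answer: -8

Derivation:
Old min = -14 (at index 7)
Change: A[7] -14 -> -2
Changed element WAS the min. Need to check: is -2 still <= all others?
  Min of remaining elements: -8
  New min = min(-2, -8) = -8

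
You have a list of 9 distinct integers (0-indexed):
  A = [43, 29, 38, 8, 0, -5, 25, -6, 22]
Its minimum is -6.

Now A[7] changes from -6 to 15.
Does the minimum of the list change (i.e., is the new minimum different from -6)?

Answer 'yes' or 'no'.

Answer: yes

Derivation:
Old min = -6
Change: A[7] -6 -> 15
Changed element was the min; new min must be rechecked.
New min = -5; changed? yes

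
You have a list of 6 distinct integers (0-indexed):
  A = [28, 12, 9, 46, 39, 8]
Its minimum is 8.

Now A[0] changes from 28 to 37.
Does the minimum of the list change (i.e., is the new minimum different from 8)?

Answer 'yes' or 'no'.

Old min = 8
Change: A[0] 28 -> 37
Changed element was NOT the min; min changes only if 37 < 8.
New min = 8; changed? no

Answer: no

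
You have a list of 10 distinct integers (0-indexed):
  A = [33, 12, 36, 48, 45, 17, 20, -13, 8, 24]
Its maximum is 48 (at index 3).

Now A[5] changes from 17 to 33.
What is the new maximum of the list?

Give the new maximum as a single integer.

Old max = 48 (at index 3)
Change: A[5] 17 -> 33
Changed element was NOT the old max.
  New max = max(old_max, new_val) = max(48, 33) = 48

Answer: 48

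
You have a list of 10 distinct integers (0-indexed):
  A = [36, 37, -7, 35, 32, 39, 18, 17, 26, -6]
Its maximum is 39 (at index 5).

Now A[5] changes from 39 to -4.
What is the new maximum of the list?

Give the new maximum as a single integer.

Old max = 39 (at index 5)
Change: A[5] 39 -> -4
Changed element WAS the max -> may need rescan.
  Max of remaining elements: 37
  New max = max(-4, 37) = 37

Answer: 37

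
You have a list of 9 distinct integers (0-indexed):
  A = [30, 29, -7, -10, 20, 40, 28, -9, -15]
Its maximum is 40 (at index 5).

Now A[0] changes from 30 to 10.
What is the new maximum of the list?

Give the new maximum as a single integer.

Answer: 40

Derivation:
Old max = 40 (at index 5)
Change: A[0] 30 -> 10
Changed element was NOT the old max.
  New max = max(old_max, new_val) = max(40, 10) = 40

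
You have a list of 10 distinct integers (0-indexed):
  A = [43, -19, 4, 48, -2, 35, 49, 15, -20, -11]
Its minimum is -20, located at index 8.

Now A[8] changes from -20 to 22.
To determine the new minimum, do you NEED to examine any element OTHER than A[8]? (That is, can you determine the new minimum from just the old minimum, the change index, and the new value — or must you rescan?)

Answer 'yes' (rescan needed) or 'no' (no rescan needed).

Answer: yes

Derivation:
Old min = -20 at index 8
Change at index 8: -20 -> 22
Index 8 WAS the min and new value 22 > old min -20. Must rescan other elements to find the new min.
Needs rescan: yes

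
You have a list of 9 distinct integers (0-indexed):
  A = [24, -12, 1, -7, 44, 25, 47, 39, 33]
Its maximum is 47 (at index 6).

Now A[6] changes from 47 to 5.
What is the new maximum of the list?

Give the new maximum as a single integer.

Old max = 47 (at index 6)
Change: A[6] 47 -> 5
Changed element WAS the max -> may need rescan.
  Max of remaining elements: 44
  New max = max(5, 44) = 44

Answer: 44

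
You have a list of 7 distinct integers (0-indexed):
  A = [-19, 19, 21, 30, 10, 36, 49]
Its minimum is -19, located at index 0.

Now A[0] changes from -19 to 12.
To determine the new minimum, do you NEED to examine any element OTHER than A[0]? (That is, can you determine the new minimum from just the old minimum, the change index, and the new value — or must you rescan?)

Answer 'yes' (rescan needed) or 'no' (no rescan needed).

Answer: yes

Derivation:
Old min = -19 at index 0
Change at index 0: -19 -> 12
Index 0 WAS the min and new value 12 > old min -19. Must rescan other elements to find the new min.
Needs rescan: yes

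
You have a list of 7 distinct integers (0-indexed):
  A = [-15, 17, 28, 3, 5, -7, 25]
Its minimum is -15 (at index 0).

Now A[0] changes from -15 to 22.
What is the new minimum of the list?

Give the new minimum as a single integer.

Old min = -15 (at index 0)
Change: A[0] -15 -> 22
Changed element WAS the min. Need to check: is 22 still <= all others?
  Min of remaining elements: -7
  New min = min(22, -7) = -7

Answer: -7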